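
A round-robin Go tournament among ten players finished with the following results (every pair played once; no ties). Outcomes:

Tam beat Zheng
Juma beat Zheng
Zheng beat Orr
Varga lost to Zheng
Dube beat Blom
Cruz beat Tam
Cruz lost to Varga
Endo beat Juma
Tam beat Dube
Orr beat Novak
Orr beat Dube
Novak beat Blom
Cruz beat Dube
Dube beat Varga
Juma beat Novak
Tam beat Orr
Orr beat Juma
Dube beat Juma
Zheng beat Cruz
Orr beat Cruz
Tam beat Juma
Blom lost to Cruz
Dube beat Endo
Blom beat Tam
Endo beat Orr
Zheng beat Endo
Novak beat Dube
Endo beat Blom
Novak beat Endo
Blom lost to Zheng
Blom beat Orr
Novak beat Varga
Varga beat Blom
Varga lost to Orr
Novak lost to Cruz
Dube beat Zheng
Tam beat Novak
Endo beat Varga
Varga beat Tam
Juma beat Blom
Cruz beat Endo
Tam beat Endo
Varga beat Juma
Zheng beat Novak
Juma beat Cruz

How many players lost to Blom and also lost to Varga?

Blom beat: Tam, Orr.
Varga beat: Tam, Blom, Juma, Cruz.
Both beat: Tam — 1.

1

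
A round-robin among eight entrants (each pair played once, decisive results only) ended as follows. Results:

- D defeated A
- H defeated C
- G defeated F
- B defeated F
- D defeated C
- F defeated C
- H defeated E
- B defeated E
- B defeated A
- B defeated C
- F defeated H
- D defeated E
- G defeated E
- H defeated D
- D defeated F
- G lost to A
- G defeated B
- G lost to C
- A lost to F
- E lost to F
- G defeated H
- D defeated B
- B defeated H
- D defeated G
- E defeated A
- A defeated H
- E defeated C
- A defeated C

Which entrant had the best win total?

Win totals: A 3, B 5, C 1, D 6, E 2, F 4, G 4, H 3.
D leads with 6 wins (next highest: 5).

D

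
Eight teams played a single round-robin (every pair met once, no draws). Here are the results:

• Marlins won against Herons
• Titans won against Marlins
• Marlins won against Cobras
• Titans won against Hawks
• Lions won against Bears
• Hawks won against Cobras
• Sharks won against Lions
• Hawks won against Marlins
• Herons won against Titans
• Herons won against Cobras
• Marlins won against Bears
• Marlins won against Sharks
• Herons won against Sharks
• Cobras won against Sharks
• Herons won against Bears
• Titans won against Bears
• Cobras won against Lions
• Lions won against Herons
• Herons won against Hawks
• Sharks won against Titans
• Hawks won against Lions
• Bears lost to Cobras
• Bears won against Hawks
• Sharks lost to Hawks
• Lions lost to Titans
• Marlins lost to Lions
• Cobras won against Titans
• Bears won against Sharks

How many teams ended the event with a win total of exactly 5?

Win totals: Titans 4, Herons 5, Lions 3, Hawks 4, Sharks 2, Cobras 4, Bears 2, Marlins 4.
Exactly 5: Herons — 1 team.

1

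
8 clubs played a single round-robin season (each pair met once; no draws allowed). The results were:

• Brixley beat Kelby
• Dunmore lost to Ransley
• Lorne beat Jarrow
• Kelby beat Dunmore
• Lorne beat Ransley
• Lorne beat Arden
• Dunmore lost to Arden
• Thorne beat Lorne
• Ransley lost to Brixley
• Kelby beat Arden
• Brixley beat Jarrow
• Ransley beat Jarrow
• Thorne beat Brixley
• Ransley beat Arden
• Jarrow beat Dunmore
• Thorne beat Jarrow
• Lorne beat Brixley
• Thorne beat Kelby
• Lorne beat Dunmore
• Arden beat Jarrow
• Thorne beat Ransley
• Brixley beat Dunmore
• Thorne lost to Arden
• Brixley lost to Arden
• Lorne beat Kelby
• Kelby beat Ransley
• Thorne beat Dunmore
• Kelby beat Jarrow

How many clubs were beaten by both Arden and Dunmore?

0

Arden beat: Brixley, Thorne, Jarrow, Dunmore.
Dunmore beat: no one.
No one was beaten by both.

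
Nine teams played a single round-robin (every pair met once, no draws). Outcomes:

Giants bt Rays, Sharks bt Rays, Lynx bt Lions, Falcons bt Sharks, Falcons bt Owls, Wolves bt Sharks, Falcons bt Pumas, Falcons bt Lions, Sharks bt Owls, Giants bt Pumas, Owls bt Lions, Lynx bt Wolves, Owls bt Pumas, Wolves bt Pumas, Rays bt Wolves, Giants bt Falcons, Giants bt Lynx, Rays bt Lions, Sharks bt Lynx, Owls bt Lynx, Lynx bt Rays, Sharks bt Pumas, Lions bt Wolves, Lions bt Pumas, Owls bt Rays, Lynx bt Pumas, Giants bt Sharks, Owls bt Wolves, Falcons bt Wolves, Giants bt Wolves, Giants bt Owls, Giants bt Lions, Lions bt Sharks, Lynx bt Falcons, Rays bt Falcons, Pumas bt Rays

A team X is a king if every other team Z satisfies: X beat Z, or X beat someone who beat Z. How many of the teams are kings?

1

Owls cannot reach Giants in two steps.
Pumas cannot reach Owls, Sharks, Giants, Lynx in two steps.
Falcons cannot reach Giants in two steps.
Sharks cannot reach Giants in two steps.
Wolves cannot reach Falcons, Giants, Lions in two steps.
Giants reaches everyone (king).
Rays cannot reach Giants, Lynx in two steps.
Lynx cannot reach Giants in two steps.
Lions cannot reach Falcons, Giants in two steps.
Kings: Giants — 1.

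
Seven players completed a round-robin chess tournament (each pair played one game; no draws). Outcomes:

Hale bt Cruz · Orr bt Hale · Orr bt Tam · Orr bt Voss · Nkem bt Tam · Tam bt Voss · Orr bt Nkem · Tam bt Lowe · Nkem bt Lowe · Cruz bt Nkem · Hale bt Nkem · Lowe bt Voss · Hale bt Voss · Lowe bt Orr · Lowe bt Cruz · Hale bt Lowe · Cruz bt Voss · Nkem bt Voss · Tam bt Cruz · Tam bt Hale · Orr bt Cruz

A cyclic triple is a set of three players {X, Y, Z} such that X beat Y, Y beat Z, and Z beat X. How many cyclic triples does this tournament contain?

Win totals: Cruz 2, Orr 5, Nkem 3, Lowe 3, Hale 4, Tam 4, Voss 0.
A player with w wins dominates both others in C(w,2) triples; summing gives 1 + 10 + 3 + 3 + 6 + 6 + 0 = 29 transitive triples.
Total triples C(7,3) = 35, so cyclic triples = 35 − 29 = 6.

6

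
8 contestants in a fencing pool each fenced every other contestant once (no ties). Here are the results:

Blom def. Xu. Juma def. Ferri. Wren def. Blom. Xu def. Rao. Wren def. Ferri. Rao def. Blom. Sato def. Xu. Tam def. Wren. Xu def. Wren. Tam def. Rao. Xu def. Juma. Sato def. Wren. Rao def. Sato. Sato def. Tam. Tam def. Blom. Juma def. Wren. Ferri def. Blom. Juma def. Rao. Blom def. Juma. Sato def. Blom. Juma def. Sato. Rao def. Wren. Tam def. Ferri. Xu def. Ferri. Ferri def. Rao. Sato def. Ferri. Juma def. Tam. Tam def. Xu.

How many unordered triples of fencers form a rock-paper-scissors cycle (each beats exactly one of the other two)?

14

Win totals: Juma 5, Rao 3, Sato 5, Xu 4, Wren 2, Blom 2, Ferri 2, Tam 5.
A fencer with w wins dominates both others in C(w,2) triples; summing gives 10 + 3 + 10 + 6 + 1 + 1 + 1 + 10 = 42 transitive triples.
Total triples C(8,3) = 56, so cyclic triples = 56 − 42 = 14.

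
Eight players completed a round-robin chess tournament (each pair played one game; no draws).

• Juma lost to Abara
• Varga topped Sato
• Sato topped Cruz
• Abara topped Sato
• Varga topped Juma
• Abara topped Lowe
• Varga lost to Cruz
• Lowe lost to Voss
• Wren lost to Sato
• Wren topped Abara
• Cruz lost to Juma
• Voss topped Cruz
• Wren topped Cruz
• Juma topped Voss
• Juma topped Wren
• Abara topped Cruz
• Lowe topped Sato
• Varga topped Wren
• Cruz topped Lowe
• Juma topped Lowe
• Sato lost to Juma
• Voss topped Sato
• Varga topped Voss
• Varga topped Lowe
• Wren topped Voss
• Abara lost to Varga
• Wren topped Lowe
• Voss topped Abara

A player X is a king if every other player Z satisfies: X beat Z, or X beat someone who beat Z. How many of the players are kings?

6

Cruz reaches everyone (king).
Voss reaches everyone (king).
Sato cannot reach Juma in two steps.
Abara reaches everyone (king).
Varga reaches everyone (king).
Wren reaches everyone (king).
Lowe cannot reach Voss, Abara, Varga, Juma in two steps.
Juma reaches everyone (king).
Kings: Cruz, Voss, Abara, Varga, Wren, Juma — 6.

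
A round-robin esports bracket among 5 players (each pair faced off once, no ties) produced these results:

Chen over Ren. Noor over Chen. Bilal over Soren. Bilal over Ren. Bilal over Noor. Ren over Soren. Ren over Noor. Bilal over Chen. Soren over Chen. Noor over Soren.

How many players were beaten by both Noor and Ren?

1

Noor beat: Chen, Soren.
Ren beat: Noor, Soren.
Both beat: Soren — 1.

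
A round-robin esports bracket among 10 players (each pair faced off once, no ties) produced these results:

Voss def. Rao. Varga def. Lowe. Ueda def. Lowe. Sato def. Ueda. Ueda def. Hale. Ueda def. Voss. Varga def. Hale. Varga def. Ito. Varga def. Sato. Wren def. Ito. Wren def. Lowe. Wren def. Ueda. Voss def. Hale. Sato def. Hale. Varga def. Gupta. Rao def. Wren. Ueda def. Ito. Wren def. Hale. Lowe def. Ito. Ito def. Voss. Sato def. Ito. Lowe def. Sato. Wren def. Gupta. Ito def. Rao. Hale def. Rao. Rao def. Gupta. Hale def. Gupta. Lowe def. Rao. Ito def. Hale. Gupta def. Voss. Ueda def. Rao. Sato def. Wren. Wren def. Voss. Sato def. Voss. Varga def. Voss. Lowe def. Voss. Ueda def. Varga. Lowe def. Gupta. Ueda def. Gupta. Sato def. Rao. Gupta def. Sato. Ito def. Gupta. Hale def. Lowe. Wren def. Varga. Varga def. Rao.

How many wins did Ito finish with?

Ito's results: beat Rao, Voss, Gupta, Hale; lost to Wren, Lowe, Sato, Varga, Ueda.
That is 4 wins.

4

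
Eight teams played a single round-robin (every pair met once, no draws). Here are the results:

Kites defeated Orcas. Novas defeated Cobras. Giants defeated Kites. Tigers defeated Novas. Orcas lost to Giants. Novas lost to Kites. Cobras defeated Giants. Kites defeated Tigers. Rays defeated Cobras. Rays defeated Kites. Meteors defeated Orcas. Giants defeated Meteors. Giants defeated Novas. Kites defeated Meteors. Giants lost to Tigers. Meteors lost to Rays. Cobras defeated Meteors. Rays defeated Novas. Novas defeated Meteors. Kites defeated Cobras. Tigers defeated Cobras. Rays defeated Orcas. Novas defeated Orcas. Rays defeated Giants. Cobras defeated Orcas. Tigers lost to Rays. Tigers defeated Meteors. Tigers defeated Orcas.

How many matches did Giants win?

Giants' results: beat Orcas, Meteors, Novas, Kites; lost to Cobras, Rays, Tigers.
That is 4 wins.

4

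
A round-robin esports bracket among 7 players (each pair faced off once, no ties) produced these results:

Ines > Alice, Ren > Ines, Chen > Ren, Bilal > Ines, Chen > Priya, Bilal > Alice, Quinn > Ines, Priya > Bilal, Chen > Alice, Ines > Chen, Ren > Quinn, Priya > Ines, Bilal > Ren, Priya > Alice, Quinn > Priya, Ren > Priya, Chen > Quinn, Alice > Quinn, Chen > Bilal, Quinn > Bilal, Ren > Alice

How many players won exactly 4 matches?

Win totals: Alice 1, Chen 5, Ren 4, Quinn 3, Ines 2, Bilal 3, Priya 3.
Exactly 4: Ren — 1 player.

1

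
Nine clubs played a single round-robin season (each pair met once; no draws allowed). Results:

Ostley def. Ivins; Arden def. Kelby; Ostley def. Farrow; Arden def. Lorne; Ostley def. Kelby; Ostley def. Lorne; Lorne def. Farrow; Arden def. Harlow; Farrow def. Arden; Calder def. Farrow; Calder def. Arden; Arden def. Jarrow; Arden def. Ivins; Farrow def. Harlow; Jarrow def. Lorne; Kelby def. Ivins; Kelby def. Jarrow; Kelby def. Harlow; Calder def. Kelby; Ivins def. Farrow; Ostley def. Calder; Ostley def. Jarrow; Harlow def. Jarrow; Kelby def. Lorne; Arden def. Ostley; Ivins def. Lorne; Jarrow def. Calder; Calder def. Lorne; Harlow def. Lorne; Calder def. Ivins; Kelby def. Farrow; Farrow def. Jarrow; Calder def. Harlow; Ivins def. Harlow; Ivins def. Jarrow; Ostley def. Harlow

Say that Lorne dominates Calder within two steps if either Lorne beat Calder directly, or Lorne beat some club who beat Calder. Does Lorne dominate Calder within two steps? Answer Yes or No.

Lorne did not beat Calder directly.
Lorne beat Farrow, but each of them lost to Calder. No two-step path.

No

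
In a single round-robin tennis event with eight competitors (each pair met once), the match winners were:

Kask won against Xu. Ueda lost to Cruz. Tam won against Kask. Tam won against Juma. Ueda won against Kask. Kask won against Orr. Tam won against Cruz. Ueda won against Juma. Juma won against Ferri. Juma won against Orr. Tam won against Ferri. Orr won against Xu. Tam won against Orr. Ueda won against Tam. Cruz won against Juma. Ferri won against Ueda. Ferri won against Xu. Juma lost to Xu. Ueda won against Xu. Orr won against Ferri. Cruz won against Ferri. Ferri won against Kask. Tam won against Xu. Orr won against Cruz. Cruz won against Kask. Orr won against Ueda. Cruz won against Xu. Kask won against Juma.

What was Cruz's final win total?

5

Cruz's results: beat Xu, Juma, Ueda, Ferri, Kask; lost to Orr, Tam.
That is 5 wins.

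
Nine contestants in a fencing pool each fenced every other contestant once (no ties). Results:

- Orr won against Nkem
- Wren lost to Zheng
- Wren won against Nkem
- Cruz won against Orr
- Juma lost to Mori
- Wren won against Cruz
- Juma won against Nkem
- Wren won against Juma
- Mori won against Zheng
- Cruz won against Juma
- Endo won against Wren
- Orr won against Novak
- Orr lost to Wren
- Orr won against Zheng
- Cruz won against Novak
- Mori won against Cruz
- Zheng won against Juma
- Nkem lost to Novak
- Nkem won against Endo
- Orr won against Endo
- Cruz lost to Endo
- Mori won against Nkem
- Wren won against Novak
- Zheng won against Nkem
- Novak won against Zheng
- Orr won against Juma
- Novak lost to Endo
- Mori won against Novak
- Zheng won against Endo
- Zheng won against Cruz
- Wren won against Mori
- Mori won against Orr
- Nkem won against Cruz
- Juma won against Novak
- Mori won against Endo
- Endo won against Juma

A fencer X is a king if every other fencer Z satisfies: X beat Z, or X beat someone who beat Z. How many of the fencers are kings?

4

Wren reaches everyone (king).
Juma cannot reach Wren, Mori, Orr in two steps.
Mori reaches everyone (king).
Zheng reaches everyone (king).
Nkem cannot reach Mori, Zheng in two steps.
Orr cannot reach Mori in two steps.
Novak cannot reach Mori, Orr in two steps.
Cruz cannot reach Wren, Mori in two steps.
Endo reaches everyone (king).
Kings: Wren, Mori, Zheng, Endo — 4.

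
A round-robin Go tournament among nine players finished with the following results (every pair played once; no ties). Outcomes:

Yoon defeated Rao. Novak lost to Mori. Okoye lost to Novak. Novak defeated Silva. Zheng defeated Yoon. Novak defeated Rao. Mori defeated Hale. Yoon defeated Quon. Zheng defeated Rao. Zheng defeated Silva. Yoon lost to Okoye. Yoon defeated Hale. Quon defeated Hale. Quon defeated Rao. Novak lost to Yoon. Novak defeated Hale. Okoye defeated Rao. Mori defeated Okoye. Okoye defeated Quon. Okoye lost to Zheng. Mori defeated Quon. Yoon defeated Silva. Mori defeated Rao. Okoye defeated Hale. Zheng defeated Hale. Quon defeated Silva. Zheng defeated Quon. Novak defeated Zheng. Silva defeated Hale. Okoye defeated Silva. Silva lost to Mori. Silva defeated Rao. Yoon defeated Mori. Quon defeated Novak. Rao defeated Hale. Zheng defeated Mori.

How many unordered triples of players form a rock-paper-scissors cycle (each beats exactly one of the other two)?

Win totals: Zheng 7, Hale 0, Rao 1, Quon 4, Mori 6, Yoon 6, Novak 5, Silva 2, Okoye 5.
A player with w wins dominates both others in C(w,2) triples; summing gives 21 + 0 + 0 + 6 + 15 + 15 + 10 + 1 + 10 = 78 transitive triples.
Total triples C(9,3) = 84, so cyclic triples = 84 − 78 = 6.

6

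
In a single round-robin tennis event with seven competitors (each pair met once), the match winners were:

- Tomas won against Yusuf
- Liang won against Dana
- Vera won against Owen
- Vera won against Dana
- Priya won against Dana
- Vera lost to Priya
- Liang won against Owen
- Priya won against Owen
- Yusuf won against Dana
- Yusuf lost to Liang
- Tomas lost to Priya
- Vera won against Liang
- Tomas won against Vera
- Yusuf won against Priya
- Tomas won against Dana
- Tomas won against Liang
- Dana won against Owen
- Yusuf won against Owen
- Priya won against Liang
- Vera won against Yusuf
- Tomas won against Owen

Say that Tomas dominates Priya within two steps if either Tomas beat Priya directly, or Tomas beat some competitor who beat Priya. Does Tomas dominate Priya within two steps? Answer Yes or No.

Yes

Tomas did not beat Priya directly.
Tomas beat Vera, Owen, Yusuf, Liang, Dana. Of those, Yusuf beat Priya.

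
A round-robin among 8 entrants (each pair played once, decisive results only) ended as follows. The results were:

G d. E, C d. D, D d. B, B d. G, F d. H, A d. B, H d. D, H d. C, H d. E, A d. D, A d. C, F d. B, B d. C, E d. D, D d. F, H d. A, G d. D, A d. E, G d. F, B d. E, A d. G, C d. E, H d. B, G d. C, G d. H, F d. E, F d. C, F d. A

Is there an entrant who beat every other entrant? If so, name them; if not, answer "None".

Highest win total is H with 5 (out of 7 possible).
H lost to F, G, so no entrant went undefeated.

None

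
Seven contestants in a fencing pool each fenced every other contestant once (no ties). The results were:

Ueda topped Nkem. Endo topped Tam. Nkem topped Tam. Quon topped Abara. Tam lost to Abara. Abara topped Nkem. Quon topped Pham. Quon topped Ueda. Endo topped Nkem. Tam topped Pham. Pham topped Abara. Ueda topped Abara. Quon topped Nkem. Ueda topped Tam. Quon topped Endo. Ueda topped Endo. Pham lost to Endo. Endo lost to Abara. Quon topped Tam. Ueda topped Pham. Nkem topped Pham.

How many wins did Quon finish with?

6

Quon's results: beat Nkem, Ueda, Tam, Endo, Abara, Pham; lost to no one.
That is 6 wins.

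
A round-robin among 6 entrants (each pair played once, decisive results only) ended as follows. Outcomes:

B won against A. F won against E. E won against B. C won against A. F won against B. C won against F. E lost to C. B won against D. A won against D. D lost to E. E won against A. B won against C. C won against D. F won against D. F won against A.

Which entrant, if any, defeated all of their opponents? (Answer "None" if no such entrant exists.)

None

Highest win total is F with 4 (out of 5 possible).
F lost to C, so no entrant went undefeated.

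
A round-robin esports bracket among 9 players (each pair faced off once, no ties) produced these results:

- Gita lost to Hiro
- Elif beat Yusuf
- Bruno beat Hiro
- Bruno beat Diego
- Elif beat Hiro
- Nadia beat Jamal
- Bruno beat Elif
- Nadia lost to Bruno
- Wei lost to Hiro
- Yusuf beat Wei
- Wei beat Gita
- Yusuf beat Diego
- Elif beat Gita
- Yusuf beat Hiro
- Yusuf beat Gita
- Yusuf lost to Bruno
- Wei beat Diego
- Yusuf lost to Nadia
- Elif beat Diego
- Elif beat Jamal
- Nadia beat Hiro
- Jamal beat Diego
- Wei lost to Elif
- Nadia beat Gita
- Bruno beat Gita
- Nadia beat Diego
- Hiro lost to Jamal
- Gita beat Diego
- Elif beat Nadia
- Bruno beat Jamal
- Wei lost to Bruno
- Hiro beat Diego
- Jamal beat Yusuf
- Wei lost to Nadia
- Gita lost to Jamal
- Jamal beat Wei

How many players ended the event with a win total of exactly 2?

1

Win totals: Diego 0, Yusuf 4, Hiro 3, Nadia 6, Jamal 5, Wei 2, Elif 7, Bruno 8, Gita 1.
Exactly 2: Wei — 1 player.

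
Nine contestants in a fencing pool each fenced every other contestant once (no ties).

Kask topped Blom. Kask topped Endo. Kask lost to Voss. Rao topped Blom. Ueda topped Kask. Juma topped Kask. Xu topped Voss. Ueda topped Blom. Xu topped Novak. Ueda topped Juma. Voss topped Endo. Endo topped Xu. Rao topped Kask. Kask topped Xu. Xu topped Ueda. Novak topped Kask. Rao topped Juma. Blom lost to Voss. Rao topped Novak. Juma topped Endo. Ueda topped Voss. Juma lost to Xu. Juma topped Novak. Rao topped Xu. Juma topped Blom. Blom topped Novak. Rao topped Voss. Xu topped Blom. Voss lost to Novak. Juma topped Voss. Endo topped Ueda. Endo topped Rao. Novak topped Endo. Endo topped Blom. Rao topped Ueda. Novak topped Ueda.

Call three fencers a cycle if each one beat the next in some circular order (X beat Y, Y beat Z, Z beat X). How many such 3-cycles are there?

Win totals: Xu 5, Ueda 4, Juma 5, Novak 4, Kask 3, Endo 4, Blom 1, Rao 7, Voss 3.
A fencer with w wins dominates both others in C(w,2) triples; summing gives 10 + 6 + 10 + 6 + 3 + 6 + 0 + 21 + 3 = 65 transitive triples.
Total triples C(9,3) = 84, so cyclic triples = 84 − 65 = 19.

19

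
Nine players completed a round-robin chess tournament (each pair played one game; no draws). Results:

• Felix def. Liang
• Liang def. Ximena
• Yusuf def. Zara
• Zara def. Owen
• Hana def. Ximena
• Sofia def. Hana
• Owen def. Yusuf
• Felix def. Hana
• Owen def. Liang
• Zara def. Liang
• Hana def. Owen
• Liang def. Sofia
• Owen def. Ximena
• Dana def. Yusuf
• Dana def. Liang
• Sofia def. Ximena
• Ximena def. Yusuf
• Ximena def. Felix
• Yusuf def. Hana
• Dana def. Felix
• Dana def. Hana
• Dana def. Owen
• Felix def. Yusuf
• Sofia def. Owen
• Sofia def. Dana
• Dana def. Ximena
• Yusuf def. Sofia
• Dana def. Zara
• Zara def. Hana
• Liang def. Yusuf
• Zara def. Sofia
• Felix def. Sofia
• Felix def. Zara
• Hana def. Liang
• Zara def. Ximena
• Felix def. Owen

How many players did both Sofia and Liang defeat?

Sofia beat: Ximena, Owen, Hana, Dana.
Liang beat: Ximena, Yusuf, Sofia.
Both beat: Ximena — 1.

1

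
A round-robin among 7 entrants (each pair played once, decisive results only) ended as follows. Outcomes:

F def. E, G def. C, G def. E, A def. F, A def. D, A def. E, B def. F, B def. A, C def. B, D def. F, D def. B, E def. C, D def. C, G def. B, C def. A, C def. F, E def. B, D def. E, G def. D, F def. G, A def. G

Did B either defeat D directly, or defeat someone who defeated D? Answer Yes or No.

B did not beat D directly.
B beat A, F. Of those, A beat D.

Yes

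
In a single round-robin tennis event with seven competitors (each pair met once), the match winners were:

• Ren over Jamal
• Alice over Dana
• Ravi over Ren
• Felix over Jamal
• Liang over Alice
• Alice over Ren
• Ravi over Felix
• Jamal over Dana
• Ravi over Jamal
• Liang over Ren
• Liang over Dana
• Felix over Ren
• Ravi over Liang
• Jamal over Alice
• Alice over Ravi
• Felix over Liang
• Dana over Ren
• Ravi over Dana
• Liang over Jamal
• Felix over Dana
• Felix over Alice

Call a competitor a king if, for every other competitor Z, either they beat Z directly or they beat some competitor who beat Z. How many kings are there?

Ravi reaches everyone (king).
Jamal cannot reach Felix, Liang in two steps.
Dana cannot reach Ravi, Felix, Liang, Alice in two steps.
Felix reaches everyone (king).
Ren cannot reach Ravi, Felix, Liang in two steps.
Liang cannot reach Felix in two steps.
Alice reaches everyone (king).
Kings: Ravi, Felix, Alice — 3.

3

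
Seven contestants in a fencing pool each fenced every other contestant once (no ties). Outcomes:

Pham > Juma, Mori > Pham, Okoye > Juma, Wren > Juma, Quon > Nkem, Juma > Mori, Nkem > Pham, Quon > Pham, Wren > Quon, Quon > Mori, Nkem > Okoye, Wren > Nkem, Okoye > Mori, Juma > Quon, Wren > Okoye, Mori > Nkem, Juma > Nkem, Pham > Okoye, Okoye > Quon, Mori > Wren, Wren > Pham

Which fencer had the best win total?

Wren

Win totals: Quon 3, Mori 3, Wren 5, Pham 2, Nkem 2, Juma 3, Okoye 3.
Wren leads with 5 wins (next highest: 3).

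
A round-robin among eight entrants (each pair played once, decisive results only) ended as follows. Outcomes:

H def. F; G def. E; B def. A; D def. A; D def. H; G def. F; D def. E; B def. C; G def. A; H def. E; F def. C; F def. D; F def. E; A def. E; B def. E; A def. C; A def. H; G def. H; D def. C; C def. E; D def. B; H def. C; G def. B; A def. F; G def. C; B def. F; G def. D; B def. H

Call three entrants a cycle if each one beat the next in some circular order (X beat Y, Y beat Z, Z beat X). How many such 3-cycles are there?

3

Win totals: A 4, B 5, C 1, D 5, E 0, F 3, G 7, H 3.
An entrant with w wins dominates both others in C(w,2) triples; summing gives 6 + 10 + 0 + 10 + 0 + 3 + 21 + 3 = 53 transitive triples.
Total triples C(8,3) = 56, so cyclic triples = 56 − 53 = 3.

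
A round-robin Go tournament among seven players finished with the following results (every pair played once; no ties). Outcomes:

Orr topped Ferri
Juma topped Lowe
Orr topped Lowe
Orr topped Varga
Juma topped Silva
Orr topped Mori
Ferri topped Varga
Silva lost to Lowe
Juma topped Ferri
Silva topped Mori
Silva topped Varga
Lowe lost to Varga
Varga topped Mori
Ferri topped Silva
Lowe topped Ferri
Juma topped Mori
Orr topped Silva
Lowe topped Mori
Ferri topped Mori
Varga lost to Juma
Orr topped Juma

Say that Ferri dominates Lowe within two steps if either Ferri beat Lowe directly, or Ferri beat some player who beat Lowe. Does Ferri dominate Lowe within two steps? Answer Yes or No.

Ferri did not beat Lowe directly.
Ferri beat Mori, Silva, Varga. Of those, Varga beat Lowe.

Yes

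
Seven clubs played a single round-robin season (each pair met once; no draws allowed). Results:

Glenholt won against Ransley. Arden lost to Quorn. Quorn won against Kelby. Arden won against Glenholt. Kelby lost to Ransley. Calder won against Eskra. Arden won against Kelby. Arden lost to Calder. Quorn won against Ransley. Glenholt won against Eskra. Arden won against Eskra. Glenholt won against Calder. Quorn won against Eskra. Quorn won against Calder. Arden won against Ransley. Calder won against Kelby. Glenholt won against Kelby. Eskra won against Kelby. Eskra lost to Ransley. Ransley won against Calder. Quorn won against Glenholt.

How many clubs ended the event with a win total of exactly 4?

Win totals: Ransley 3, Eskra 1, Arden 4, Glenholt 4, Kelby 0, Calder 3, Quorn 6.
Exactly 4: Arden, Glenholt — 2 clubs.

2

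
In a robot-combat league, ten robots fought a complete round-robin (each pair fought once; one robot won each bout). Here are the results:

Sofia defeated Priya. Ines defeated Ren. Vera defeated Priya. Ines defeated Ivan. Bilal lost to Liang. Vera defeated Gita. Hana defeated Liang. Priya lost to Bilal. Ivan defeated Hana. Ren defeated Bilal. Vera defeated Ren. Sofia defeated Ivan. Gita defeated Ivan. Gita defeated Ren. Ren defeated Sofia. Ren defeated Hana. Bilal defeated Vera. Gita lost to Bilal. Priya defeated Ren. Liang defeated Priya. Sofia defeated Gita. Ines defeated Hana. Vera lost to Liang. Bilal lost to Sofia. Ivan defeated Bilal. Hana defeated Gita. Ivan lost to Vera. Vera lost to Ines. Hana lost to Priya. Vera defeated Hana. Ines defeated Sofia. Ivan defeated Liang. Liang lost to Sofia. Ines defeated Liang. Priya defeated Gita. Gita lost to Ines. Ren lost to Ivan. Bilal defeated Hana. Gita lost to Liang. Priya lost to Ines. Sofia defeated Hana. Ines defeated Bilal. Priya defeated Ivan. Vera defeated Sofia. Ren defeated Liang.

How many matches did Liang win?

4

Liang's results: beat Bilal, Vera, Priya, Gita; lost to Hana, Sofia, Ines, Ren, Ivan.
That is 4 wins.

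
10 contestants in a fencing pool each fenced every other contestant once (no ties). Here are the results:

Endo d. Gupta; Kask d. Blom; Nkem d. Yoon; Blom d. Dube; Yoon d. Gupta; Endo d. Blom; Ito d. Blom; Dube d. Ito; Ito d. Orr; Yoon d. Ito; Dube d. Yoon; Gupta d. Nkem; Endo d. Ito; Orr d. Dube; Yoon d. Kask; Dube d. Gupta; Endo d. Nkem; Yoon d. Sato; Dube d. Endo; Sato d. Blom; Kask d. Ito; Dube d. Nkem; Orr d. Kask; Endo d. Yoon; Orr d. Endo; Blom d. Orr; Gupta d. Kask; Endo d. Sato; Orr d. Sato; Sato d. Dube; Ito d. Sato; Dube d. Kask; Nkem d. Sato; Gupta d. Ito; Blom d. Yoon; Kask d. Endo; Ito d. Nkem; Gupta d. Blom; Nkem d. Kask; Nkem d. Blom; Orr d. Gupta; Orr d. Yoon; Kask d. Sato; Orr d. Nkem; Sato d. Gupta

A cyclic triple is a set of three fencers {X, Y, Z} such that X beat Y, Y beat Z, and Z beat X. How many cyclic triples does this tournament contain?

Win totals: Sato 3, Nkem 4, Yoon 4, Orr 7, Ito 4, Blom 3, Kask 4, Gupta 4, Endo 6, Dube 6.
A fencer with w wins dominates both others in C(w,2) triples; summing gives 3 + 6 + 6 + 21 + 6 + 3 + 6 + 6 + 15 + 15 = 87 transitive triples.
Total triples C(10,3) = 120, so cyclic triples = 120 − 87 = 33.

33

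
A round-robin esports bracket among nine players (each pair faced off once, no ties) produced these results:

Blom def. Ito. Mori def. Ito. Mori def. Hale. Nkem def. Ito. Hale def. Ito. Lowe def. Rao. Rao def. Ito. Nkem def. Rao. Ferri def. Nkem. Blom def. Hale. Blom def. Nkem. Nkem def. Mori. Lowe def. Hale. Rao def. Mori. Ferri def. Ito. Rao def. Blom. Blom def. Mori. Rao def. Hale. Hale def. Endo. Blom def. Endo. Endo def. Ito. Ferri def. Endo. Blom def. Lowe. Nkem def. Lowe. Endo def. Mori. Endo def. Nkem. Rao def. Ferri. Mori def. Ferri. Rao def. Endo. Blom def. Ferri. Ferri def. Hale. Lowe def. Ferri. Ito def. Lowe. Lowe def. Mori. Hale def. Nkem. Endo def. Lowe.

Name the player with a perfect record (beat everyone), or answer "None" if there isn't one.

None

Highest win total is Blom with 7 (out of 8 possible).
Blom lost to Rao, so no player went undefeated.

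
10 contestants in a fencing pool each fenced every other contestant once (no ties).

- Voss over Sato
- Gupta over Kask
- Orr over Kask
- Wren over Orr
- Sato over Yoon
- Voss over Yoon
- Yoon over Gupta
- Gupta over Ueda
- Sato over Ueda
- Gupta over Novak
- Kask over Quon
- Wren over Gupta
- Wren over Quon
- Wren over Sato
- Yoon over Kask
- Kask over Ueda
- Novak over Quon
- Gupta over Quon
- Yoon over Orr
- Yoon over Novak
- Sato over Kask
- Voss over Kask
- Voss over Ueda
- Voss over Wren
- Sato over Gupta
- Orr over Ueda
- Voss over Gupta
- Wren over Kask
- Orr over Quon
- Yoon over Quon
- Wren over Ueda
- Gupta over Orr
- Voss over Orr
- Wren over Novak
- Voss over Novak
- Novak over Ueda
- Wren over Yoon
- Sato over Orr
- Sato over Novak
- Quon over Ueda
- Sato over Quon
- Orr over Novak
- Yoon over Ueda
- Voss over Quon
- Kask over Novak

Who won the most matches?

Win totals: Wren 8, Orr 4, Yoon 6, Voss 9, Sato 7, Ueda 0, Kask 3, Novak 2, Quon 1, Gupta 5.
Voss leads with 9 wins (next highest: 8).

Voss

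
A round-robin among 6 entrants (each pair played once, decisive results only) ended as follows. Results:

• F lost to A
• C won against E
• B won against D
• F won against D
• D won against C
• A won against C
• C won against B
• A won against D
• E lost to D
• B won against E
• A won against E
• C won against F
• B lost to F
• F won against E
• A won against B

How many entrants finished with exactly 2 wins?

Win totals: A 5, B 2, C 3, D 2, E 0, F 3.
Exactly 2: B, D — 2 entrants.

2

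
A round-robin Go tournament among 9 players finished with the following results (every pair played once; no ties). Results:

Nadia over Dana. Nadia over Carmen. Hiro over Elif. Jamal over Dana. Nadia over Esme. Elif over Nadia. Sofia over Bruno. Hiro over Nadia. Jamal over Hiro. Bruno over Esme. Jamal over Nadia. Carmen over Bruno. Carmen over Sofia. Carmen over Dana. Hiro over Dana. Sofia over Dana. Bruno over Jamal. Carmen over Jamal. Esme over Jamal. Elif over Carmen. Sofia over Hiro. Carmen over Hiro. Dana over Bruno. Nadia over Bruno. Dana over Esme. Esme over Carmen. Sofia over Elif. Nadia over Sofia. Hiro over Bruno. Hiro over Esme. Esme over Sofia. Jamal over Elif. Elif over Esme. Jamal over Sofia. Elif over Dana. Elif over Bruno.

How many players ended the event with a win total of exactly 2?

2

Win totals: Nadia 5, Bruno 2, Hiro 5, Jamal 5, Elif 5, Dana 2, Esme 3, Sofia 4, Carmen 5.
Exactly 2: Bruno, Dana — 2 players.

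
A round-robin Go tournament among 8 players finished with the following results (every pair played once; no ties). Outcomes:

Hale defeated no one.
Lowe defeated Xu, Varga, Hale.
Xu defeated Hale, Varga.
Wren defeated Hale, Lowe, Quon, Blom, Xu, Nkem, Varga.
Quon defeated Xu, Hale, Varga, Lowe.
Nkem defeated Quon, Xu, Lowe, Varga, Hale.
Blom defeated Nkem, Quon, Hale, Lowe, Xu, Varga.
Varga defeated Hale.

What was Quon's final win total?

4

Quon's results: beat Lowe, Xu, Hale, Varga; lost to Nkem, Blom, Wren.
That is 4 wins.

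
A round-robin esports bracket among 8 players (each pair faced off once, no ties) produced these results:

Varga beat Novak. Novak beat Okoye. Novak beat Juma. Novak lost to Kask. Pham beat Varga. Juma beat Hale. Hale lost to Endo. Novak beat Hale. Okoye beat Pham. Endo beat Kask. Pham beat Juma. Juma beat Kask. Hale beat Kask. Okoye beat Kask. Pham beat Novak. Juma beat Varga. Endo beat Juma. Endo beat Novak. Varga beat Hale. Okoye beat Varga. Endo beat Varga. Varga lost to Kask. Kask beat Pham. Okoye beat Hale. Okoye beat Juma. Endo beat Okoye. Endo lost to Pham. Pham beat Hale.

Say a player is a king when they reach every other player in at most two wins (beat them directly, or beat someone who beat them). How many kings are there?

4

Novak cannot reach Endo in two steps.
Endo reaches everyone (king).
Hale cannot reach Endo, Juma, Okoye in two steps.
Pham reaches everyone (king).
Varga cannot reach Endo, Pham in two steps.
Juma cannot reach Endo, Okoye in two steps.
Okoye reaches everyone (king).
Kask reaches everyone (king).
Kings: Endo, Pham, Okoye, Kask — 4.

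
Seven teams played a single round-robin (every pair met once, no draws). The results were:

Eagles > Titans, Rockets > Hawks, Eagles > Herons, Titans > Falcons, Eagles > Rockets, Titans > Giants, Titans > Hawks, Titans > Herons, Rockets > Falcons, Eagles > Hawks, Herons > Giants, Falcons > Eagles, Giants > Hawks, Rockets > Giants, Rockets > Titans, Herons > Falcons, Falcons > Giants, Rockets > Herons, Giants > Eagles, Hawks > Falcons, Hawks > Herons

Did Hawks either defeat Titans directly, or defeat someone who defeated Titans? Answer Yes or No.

Hawks did not beat Titans directly.
Hawks beat Falcons, Herons, but each of them lost to Titans. No two-step path.

No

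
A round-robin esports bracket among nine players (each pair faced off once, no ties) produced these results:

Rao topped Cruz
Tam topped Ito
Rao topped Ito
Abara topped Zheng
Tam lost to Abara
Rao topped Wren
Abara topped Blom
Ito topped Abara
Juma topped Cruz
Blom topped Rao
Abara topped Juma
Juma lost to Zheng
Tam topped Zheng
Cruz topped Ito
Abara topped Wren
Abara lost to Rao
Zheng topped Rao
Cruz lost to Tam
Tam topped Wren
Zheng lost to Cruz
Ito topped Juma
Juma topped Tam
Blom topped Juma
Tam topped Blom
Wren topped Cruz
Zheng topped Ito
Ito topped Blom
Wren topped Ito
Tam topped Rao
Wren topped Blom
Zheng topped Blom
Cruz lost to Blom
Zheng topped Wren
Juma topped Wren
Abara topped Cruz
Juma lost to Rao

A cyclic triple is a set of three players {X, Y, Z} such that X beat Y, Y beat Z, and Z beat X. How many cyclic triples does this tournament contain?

Win totals: Zheng 5, Ito 3, Juma 3, Abara 6, Cruz 2, Tam 6, Blom 3, Wren 3, Rao 5.
A player with w wins dominates both others in C(w,2) triples; summing gives 10 + 3 + 3 + 15 + 1 + 15 + 3 + 3 + 10 = 63 transitive triples.
Total triples C(9,3) = 84, so cyclic triples = 84 − 63 = 21.

21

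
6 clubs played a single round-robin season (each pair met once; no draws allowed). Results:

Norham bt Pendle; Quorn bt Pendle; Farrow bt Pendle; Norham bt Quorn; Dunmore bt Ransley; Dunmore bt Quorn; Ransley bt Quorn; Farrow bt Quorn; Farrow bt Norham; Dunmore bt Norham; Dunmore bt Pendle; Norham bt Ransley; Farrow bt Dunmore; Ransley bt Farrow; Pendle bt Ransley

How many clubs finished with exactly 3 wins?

Win totals: Ransley 2, Dunmore 4, Farrow 4, Quorn 1, Norham 3, Pendle 1.
Exactly 3: Norham — 1 club.

1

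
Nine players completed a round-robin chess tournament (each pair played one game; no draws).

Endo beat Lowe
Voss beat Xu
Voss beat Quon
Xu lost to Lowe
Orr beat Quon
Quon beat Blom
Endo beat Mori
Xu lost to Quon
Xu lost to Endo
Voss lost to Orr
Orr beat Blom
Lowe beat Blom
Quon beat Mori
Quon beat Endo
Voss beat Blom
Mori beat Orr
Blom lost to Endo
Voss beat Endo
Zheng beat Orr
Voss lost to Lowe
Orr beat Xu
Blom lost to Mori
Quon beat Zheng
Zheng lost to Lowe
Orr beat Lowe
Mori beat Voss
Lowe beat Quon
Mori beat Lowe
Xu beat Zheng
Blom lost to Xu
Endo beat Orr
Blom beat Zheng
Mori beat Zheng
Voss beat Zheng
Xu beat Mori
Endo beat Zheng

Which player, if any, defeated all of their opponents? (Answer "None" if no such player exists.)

Highest win total is Endo with 6 (out of 8 possible).
Endo lost to Quon, Voss, so no player went undefeated.

None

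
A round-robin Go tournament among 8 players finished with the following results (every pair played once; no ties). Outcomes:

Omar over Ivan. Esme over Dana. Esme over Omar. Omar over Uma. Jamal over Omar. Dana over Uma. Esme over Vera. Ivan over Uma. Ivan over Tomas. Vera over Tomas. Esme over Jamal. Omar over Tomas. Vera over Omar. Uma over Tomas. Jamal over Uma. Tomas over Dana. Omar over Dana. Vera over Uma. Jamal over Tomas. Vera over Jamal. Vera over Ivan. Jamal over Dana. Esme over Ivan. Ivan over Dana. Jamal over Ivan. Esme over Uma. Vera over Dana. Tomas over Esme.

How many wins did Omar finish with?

4

Omar's results: beat Tomas, Uma, Ivan, Dana; lost to Vera, Esme, Jamal.
That is 4 wins.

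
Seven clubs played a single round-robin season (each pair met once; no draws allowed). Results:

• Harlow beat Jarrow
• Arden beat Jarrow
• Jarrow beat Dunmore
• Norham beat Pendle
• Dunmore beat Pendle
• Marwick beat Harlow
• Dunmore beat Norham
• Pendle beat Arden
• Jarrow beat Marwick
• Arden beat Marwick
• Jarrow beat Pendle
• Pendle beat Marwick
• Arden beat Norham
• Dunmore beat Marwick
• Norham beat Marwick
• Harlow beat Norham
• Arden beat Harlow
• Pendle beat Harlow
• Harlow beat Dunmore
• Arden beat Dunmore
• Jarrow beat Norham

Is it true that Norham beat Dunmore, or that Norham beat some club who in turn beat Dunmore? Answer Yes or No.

Norham did not beat Dunmore directly.
Norham beat Pendle, Marwick, but each of them lost to Dunmore. No two-step path.

No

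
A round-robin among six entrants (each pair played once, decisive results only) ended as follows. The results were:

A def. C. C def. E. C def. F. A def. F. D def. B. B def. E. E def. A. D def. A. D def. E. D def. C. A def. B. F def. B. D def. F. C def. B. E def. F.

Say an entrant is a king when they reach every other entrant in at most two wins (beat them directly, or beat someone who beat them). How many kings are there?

A cannot reach D in two steps.
B cannot reach C, D in two steps.
C cannot reach D in two steps.
D reaches everyone (king).
E cannot reach D in two steps.
F cannot reach A, C, D in two steps.
Kings: D — 1.

1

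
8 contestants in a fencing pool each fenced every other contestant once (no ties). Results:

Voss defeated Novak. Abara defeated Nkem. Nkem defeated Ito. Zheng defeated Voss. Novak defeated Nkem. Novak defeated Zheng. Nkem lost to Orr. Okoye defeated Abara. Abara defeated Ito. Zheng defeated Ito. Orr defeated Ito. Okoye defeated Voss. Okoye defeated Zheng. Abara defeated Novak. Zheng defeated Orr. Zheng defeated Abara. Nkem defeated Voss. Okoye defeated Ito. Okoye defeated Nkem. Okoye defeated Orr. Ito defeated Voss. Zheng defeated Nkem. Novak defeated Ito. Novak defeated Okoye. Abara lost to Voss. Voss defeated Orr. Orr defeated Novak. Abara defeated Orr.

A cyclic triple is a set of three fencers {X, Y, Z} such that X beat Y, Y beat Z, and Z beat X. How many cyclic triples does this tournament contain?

Win totals: Voss 3, Nkem 2, Abara 4, Ito 1, Okoye 6, Zheng 5, Orr 3, Novak 4.
A fencer with w wins dominates both others in C(w,2) triples; summing gives 3 + 1 + 6 + 0 + 15 + 10 + 3 + 6 = 44 transitive triples.
Total triples C(8,3) = 56, so cyclic triples = 56 − 44 = 12.

12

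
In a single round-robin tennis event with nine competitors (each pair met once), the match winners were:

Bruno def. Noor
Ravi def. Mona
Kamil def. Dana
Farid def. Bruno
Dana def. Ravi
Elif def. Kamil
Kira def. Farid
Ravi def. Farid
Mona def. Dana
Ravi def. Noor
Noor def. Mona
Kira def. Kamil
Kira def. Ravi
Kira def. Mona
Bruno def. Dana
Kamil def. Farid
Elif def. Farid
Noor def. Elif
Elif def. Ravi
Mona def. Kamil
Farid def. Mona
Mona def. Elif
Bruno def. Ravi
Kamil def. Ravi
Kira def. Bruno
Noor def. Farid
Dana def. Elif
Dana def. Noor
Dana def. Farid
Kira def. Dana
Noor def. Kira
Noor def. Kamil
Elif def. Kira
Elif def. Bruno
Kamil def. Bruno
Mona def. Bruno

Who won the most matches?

Win totals: Noor 5, Kamil 4, Elif 5, Mona 4, Farid 2, Dana 4, Bruno 3, Kira 6, Ravi 3.
Kira leads with 6 wins (next highest: 5).

Kira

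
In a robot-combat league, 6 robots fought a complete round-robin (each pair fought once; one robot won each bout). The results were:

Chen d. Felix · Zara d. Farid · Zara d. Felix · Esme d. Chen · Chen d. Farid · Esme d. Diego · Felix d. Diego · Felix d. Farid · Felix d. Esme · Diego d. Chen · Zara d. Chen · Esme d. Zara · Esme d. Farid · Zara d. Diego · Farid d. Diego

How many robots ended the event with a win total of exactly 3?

Win totals: Esme 4, Felix 3, Farid 1, Diego 1, Chen 2, Zara 4.
Exactly 3: Felix — 1 robot.

1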